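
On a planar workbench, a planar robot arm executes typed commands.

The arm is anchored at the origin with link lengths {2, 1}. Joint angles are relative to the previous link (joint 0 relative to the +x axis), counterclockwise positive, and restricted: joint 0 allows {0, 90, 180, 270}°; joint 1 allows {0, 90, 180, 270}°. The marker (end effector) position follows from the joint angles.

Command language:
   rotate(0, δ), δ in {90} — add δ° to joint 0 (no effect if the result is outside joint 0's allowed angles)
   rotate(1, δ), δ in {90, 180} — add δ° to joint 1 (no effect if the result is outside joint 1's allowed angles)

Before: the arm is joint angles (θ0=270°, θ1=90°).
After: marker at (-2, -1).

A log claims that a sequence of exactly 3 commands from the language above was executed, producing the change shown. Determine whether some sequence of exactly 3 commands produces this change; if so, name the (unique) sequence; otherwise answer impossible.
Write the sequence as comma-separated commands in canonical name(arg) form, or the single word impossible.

rotate(0, 90), rotate(0, 90), rotate(0, 90)

begin: joint angles (θ0=270°, θ1=90°)
t=1 rotate(0, 90) ⇒ joint angles (θ0=0°, θ1=90°)
t=2 rotate(0, 90) ⇒ joint angles (θ0=90°, θ1=90°)
t=3 rotate(0, 90) ⇒ joint angles (θ0=180°, θ1=90°)
uniquely the one of 27 3-step routes that fits.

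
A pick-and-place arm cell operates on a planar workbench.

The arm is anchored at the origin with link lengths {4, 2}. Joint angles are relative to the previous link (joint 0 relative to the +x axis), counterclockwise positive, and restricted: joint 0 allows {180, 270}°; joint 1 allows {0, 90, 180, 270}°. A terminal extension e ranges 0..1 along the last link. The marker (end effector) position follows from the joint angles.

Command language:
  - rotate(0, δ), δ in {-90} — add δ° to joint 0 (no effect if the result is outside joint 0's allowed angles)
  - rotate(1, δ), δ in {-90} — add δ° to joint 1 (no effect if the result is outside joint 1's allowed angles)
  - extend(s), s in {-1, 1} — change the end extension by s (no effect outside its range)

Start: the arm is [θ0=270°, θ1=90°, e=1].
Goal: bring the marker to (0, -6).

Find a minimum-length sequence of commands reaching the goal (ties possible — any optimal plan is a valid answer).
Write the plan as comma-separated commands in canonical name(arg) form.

rotate(1, -90), extend(-1)

t0: [θ0=270°, θ1=90°, e=1]
[1] after rotate(1, -90): [θ0=270°, θ1=0°, e=1]
[2] after extend(-1): [θ0=270°, θ1=0°, e=0]
nothing shorter than 2 reaches the goal.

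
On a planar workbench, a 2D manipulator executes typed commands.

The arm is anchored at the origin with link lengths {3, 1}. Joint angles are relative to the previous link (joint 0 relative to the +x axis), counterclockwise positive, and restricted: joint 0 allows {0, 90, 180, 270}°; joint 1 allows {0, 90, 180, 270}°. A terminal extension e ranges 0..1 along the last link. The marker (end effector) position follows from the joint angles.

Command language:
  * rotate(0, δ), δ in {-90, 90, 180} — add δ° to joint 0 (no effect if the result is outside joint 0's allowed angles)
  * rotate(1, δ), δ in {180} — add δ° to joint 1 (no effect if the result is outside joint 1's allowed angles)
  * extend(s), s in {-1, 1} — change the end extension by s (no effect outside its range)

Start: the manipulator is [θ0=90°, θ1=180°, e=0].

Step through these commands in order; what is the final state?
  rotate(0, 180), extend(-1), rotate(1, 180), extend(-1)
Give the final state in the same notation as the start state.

[θ0=270°, θ1=0°, e=0]

initial: [θ0=90°, θ1=180°, e=0]
step 1 (rotate(0, 180)): [θ0=270°, θ1=180°, e=0]
step 2 (extend(-1)): [θ0=270°, θ1=180°, e=0]
step 3 (rotate(1, 180)): [θ0=270°, θ1=0°, e=0]
step 4 (extend(-1)): [θ0=270°, θ1=0°, e=0]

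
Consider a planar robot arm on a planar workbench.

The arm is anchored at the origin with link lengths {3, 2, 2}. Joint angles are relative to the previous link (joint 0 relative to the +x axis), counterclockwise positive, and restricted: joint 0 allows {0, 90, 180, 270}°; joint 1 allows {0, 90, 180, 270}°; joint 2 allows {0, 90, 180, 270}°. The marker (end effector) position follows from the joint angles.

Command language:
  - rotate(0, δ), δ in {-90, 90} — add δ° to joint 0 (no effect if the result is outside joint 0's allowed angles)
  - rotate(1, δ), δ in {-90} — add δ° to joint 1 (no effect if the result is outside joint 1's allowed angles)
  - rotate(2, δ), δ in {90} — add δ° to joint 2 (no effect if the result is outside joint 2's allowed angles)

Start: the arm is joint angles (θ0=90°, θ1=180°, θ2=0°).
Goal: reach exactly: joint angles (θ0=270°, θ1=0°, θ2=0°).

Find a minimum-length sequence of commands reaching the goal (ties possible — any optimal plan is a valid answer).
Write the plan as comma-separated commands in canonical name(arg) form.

rotate(0, -90), rotate(0, -90), rotate(1, -90), rotate(1, -90)

from: joint angles (θ0=90°, θ1=180°, θ2=0°)
1. rotate(0, -90) → joint angles (θ0=0°, θ1=180°, θ2=0°)
2. rotate(0, -90) → joint angles (θ0=270°, θ1=180°, θ2=0°)
3. rotate(1, -90) → joint angles (θ0=270°, θ1=90°, θ2=0°)
4. rotate(1, -90) → joint angles (θ0=270°, θ1=0°, θ2=0°)
nothing shorter than 4 reaches the goal.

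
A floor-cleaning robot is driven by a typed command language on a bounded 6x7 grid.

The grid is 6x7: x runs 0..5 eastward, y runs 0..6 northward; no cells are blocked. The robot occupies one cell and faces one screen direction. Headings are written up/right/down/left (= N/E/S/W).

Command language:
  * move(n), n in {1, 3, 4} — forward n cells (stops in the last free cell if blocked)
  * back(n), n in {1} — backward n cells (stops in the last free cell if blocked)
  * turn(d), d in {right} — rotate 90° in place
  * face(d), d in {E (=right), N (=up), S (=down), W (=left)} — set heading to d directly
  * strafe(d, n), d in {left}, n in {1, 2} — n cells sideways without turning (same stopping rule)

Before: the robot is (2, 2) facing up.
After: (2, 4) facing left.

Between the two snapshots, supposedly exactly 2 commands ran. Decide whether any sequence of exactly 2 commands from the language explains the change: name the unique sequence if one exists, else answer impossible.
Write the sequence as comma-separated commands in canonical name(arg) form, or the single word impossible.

impossible

no 2-step route produces this change.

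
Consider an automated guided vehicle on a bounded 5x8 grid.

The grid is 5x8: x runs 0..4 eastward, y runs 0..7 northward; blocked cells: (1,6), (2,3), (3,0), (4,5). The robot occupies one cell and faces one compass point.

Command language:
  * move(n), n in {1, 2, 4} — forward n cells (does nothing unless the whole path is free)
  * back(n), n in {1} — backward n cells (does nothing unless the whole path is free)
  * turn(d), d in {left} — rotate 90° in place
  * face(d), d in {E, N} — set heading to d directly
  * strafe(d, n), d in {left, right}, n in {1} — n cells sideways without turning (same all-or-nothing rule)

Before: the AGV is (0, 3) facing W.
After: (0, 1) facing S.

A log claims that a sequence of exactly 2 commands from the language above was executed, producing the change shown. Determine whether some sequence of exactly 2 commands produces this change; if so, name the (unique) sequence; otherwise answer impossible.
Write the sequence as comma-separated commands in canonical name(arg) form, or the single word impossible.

key: order matters: swapping turn(left) and move(2) lands elsewhere
initial: (0, 3) facing W
t=1 turn(left) ⇒ (0, 3) facing S
t=2 move(2) ⇒ (0, 1) facing S
all 81 alternatives checked — unique.

turn(left), move(2)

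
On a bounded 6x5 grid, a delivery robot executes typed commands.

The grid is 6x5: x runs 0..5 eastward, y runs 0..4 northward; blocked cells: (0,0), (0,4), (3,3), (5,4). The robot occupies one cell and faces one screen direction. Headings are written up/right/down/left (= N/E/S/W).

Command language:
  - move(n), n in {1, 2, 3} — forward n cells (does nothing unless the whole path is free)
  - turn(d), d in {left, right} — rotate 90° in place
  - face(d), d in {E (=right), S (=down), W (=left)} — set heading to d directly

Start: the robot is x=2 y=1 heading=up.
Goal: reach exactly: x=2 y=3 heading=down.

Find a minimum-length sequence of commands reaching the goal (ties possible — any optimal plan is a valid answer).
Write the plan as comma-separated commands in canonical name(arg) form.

t0: x=2 y=1 heading=up
t=1 move(2) ⇒ x=2 y=3 heading=up
t=2 face(S) ⇒ x=2 y=3 heading=down
no 1-step plan works, so 2 is optimal.

move(2), face(S)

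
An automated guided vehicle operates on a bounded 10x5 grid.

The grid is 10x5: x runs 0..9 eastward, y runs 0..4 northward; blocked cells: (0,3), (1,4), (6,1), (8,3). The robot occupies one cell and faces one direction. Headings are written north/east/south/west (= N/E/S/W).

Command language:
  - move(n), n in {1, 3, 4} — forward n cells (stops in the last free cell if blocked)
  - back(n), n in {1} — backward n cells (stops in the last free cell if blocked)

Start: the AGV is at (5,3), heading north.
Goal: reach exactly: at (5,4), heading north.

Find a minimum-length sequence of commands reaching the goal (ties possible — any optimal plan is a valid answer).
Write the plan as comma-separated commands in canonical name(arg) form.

move(3)

from: at (5,3), heading north
t=1 move(3) ⇒ at (5,4), heading north
shorter routes all fall short; 1 is best.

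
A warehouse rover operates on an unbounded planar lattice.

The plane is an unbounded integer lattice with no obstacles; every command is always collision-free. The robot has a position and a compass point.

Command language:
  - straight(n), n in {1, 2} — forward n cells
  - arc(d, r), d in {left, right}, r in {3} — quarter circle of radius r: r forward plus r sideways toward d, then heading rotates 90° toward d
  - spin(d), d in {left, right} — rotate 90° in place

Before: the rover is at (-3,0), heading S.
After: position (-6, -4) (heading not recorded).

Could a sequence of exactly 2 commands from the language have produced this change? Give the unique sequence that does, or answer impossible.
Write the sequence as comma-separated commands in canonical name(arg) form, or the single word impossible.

straight(1), arc(right, 3)

key: running arc(right, 3) before straight(1) would end elsewhere — order is forced
start: at (-3,0), heading S
step 1 (straight(1)): at (-3,-1), heading S
step 2 (arc(right, 3)): at (-6,-4), heading W
uniquely the one of 36 2-step routes that fits.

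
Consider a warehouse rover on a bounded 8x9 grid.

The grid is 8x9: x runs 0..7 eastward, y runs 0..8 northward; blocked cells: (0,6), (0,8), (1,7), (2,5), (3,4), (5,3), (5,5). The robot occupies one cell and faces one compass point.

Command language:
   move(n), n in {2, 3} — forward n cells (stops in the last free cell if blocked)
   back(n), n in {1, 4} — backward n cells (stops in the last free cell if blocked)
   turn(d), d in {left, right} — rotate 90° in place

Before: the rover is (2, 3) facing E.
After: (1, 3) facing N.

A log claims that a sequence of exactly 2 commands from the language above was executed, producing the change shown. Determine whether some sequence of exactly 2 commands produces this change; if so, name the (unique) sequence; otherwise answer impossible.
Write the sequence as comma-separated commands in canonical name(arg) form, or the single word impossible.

key: order matters: swapping back(1) and turn(left) lands elsewhere
start: (2, 3) facing E
step 1 (back(1)): (1, 3) facing E
step 2 (turn(left)): (1, 3) facing N
uniquely the one of 36 2-step routes that fits.

back(1), turn(left)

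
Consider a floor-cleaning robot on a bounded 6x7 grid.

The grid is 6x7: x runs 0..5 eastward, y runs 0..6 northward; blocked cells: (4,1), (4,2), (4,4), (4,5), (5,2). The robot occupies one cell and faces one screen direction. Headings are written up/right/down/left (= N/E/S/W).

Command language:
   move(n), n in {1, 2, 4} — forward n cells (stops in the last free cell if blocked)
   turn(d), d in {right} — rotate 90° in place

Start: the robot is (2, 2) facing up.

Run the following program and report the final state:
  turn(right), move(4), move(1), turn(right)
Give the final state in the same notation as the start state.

begin: (2, 2) facing up
1. turn(right) → (2, 2) facing right
2. move(4) → (3, 2) facing right
3. move(1) → (3, 2) facing right
4. turn(right) → (3, 2) facing down

(3, 2) facing down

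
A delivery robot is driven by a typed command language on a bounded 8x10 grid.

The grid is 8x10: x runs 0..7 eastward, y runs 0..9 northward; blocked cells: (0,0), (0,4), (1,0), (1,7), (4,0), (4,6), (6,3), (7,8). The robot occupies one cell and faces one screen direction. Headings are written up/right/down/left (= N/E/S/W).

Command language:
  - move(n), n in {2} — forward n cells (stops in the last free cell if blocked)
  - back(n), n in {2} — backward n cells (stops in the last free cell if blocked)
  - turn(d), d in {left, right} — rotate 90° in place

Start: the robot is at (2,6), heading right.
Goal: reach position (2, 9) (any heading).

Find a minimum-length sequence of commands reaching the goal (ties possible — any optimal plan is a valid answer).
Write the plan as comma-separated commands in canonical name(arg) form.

from: at (2,6), heading right
[1] after turn(right): at (2,6), heading down
[2] after back(2): at (2,8), heading down
[3] after back(2): at (2,9), heading down
minimal: 3 command(s), checked below 3.

turn(right), back(2), back(2)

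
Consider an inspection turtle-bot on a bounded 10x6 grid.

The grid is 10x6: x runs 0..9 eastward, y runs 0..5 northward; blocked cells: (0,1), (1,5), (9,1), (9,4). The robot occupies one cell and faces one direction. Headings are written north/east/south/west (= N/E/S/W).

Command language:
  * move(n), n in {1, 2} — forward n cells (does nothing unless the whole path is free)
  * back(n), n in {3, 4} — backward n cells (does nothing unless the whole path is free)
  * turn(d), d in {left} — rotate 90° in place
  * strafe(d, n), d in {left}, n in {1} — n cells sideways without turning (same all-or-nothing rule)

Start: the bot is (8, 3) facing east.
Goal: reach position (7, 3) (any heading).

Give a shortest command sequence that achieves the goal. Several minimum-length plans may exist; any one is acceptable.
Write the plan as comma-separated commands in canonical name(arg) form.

back(3), move(2)

start: (8, 3) facing east
[1] after back(3): (5, 3) facing east
[2] after move(2): (7, 3) facing east
shorter routes all fall short; 2 is best.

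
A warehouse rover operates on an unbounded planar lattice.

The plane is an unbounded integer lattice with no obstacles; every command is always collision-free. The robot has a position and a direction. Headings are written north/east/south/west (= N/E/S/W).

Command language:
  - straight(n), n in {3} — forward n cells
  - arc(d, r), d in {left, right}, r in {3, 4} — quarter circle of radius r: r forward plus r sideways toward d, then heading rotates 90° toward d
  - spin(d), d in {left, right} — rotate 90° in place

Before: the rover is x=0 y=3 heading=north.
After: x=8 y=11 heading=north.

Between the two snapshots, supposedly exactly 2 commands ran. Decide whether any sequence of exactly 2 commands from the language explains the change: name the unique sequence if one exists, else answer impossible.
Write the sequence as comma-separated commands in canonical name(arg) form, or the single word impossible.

arc(right, 4), arc(left, 4)

key: heading stays N — rotations cancel among the 2 commands
begin: x=0 y=3 heading=north
1. arc(right, 4) → x=4 y=7 heading=east
2. arc(left, 4) → x=8 y=11 heading=north
no other 2-command option fits: unique.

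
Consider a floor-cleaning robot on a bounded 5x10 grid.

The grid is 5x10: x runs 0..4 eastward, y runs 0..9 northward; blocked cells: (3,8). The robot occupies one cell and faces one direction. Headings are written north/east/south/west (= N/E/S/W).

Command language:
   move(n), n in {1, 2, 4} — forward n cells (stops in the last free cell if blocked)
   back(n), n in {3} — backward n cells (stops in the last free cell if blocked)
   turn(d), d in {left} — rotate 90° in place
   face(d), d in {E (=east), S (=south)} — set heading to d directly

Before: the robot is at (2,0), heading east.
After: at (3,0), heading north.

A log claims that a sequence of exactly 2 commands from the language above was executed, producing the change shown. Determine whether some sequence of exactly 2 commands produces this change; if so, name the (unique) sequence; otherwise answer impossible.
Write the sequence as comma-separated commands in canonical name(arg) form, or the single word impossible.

key: order matters: swapping move(1) and turn(left) lands elsewhere
begin: at (2,0), heading east
[1] after move(1): at (3,0), heading east
[2] after turn(left): at (3,0), heading north
no other 2-command option fits: unique.

move(1), turn(left)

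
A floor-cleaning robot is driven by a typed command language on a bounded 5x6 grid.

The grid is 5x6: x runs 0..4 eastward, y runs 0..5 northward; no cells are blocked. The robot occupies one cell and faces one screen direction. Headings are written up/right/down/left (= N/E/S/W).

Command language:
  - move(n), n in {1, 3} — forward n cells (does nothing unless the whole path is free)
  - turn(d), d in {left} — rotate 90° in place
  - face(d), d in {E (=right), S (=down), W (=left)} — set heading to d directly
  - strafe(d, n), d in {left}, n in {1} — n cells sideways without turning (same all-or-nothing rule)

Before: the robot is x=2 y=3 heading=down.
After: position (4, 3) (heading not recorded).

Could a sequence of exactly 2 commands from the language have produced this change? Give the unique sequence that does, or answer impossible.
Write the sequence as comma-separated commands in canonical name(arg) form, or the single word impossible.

strafe(left, 1), strafe(left, 1)

t0: x=2 y=3 heading=down
1. strafe(left, 1) → x=3 y=3 heading=down
2. strafe(left, 1) → x=4 y=3 heading=down
uniquely the one of 49 2-step routes that fits.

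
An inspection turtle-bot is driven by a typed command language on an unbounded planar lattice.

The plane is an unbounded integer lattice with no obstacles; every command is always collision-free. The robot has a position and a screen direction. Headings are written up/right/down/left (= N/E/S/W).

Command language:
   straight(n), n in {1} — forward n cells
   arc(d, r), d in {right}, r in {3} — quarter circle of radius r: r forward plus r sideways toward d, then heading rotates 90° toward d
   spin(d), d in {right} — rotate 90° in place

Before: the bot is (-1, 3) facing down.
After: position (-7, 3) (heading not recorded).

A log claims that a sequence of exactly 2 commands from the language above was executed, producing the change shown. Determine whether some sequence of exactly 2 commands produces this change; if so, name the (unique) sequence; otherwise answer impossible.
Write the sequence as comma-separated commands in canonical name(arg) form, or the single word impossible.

begin: (-1, 3) facing down
t=1 arc(right, 3) ⇒ (-4, 0) facing left
t=2 arc(right, 3) ⇒ (-7, 3) facing up
no rival 2-sequence matches.

arc(right, 3), arc(right, 3)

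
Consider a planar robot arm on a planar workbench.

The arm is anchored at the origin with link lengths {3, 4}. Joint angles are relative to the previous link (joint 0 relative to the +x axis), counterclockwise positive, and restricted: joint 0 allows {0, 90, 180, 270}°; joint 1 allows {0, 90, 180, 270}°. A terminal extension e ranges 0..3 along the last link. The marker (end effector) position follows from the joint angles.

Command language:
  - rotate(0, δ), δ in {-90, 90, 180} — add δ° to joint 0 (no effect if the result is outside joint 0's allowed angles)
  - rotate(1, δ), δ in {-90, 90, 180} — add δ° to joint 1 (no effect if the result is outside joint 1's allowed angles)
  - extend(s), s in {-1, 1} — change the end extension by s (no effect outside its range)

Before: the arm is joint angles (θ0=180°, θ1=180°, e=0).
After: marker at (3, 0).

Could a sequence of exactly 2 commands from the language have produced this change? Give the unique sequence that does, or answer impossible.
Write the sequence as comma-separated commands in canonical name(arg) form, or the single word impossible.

extend(1), extend(1)

initial: joint angles (θ0=180°, θ1=180°, e=0)
step 1 (extend(1)): joint angles (θ0=180°, θ1=180°, e=1)
step 2 (extend(1)): joint angles (θ0=180°, θ1=180°, e=2)
no other 2-command option fits: unique.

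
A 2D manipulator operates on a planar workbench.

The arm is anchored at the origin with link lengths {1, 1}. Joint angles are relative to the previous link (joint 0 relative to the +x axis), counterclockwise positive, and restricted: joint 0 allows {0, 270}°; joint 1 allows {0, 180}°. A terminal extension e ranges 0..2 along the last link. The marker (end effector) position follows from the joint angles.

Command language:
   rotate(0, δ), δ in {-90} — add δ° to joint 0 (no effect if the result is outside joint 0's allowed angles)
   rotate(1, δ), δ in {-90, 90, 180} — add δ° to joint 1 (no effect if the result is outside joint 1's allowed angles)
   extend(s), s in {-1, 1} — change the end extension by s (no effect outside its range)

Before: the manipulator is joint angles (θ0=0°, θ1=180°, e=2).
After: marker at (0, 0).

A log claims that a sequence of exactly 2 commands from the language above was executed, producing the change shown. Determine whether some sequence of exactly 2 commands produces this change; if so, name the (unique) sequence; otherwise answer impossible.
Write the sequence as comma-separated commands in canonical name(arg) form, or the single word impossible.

extend(-1), extend(-1)

from: joint angles (θ0=0°, θ1=180°, e=2)
t=1 extend(-1) ⇒ joint angles (θ0=0°, θ1=180°, e=1)
t=2 extend(-1) ⇒ joint angles (θ0=0°, θ1=180°, e=0)
no rival 2-sequence matches.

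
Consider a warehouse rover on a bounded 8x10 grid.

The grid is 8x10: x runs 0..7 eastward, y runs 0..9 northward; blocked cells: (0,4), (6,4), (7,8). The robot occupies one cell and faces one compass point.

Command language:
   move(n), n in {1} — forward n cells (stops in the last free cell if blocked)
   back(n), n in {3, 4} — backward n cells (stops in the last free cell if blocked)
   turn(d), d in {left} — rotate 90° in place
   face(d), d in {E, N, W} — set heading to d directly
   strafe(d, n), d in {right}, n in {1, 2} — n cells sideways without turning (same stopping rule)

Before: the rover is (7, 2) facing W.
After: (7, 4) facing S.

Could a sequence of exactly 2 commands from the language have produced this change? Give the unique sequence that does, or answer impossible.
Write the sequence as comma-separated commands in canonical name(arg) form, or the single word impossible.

strafe(right, 2), turn(left)

key: order matters: swapping strafe(right, 2) and turn(left) lands elsewhere
begin: (7, 2) facing W
1. strafe(right, 2) → (7, 4) facing W
2. turn(left) → (7, 4) facing S
uniquely the one of 81 2-step routes that fits.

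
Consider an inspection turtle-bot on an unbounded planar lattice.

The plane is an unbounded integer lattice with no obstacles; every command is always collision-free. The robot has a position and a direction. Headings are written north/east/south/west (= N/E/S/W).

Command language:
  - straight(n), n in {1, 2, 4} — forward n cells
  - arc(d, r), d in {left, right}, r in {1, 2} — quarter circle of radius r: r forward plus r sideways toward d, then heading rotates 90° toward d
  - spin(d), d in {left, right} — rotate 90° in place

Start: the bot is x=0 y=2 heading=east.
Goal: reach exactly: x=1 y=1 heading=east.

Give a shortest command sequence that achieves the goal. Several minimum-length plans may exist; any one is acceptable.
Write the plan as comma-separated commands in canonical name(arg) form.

t0: x=0 y=2 heading=east
[1] after arc(right, 1): x=1 y=1 heading=south
[2] after spin(left): x=1 y=1 heading=east
nothing shorter than 2 reaches the goal.

arc(right, 1), spin(left)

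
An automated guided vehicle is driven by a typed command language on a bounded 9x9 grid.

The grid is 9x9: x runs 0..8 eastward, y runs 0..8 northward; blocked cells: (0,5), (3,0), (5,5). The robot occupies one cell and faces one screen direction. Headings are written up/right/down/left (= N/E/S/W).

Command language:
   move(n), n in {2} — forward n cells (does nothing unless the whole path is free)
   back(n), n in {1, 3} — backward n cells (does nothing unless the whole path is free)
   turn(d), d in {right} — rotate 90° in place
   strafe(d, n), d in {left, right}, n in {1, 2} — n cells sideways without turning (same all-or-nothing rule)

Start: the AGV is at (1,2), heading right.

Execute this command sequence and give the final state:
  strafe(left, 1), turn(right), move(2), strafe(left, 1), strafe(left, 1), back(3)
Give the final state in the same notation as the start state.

initial: at (1,2), heading right
1. strafe(left, 1) → at (1,3), heading right
2. turn(right) → at (1,3), heading down
3. move(2) → at (1,1), heading down
4. strafe(left, 1) → at (2,1), heading down
5. strafe(left, 1) → at (3,1), heading down
6. back(3) → at (3,4), heading down

at (3,4), heading down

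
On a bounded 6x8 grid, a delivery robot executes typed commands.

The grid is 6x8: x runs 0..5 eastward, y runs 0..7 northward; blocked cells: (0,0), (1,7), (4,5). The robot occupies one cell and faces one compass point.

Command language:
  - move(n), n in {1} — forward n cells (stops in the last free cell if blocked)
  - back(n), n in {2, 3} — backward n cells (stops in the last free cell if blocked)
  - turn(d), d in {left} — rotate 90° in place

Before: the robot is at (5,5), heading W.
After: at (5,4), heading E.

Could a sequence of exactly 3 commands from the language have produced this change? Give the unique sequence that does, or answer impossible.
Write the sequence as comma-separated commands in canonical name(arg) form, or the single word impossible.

turn(left), move(1), turn(left)

key: position moved to (5,4) AND the heading swung to E — translation plus rotation needed
initial: at (5,5), heading W
[1] after turn(left): at (5,5), heading S
[2] after move(1): at (5,4), heading S
[3] after turn(left): at (5,4), heading E
uniquely the one of 64 3-step routes that fits.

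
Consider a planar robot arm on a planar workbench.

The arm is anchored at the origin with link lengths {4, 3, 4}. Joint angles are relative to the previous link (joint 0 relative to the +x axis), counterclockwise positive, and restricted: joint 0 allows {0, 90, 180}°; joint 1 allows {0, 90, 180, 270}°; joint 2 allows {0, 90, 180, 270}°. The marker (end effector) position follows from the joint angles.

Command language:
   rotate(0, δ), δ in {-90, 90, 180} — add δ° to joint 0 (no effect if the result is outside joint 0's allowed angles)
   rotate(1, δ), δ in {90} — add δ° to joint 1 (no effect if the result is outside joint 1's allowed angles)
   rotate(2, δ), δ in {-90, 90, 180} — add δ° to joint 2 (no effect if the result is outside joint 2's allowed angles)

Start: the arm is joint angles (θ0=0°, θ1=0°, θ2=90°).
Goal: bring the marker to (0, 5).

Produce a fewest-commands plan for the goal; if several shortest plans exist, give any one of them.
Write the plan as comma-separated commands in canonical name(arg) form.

rotate(0, 90), rotate(1, 90), rotate(1, 90), rotate(2, 90)

start: joint angles (θ0=0°, θ1=0°, θ2=90°)
1. rotate(0, 90) → joint angles (θ0=90°, θ1=0°, θ2=90°)
2. rotate(1, 90) → joint angles (θ0=90°, θ1=90°, θ2=90°)
3. rotate(1, 90) → joint angles (θ0=90°, θ1=180°, θ2=90°)
4. rotate(2, 90) → joint angles (θ0=90°, θ1=180°, θ2=180°)
minimal: 4 command(s), checked below 4.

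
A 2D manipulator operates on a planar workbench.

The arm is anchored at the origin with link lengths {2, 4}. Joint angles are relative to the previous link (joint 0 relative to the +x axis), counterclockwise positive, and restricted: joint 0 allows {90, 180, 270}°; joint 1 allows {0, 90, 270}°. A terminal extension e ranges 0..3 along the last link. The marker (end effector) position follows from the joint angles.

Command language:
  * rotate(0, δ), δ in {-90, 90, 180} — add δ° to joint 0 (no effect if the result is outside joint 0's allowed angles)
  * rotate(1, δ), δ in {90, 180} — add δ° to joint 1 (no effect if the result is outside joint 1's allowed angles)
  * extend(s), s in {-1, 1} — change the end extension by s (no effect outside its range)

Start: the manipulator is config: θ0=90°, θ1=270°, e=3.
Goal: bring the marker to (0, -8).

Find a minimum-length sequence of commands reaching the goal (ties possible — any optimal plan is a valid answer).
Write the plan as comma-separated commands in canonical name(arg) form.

rotate(1, 90), rotate(0, 180), extend(-1)

initial: config: θ0=90°, θ1=270°, e=3
1. rotate(1, 90) → config: θ0=90°, θ1=0°, e=3
2. rotate(0, 180) → config: θ0=270°, θ1=0°, e=3
3. extend(-1) → config: θ0=270°, θ1=0°, e=2
shorter routes all fall short; 3 is best.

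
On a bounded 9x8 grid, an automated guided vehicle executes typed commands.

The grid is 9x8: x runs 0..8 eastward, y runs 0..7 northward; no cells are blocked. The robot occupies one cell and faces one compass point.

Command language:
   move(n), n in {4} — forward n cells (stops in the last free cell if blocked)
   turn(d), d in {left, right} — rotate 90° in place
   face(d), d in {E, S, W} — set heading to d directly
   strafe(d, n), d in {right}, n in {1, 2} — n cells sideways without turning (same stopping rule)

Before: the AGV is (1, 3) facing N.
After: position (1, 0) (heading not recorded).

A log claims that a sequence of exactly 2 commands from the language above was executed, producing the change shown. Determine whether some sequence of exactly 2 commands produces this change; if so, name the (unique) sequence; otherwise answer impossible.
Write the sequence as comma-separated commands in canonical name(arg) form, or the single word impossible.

face(S), move(4)

key: running move(4) before face(S) would end elsewhere — order is forced
begin: (1, 3) facing N
1. face(S) → (1, 3) facing S
2. move(4) → (1, 0) facing S
all 64 alternatives checked — unique.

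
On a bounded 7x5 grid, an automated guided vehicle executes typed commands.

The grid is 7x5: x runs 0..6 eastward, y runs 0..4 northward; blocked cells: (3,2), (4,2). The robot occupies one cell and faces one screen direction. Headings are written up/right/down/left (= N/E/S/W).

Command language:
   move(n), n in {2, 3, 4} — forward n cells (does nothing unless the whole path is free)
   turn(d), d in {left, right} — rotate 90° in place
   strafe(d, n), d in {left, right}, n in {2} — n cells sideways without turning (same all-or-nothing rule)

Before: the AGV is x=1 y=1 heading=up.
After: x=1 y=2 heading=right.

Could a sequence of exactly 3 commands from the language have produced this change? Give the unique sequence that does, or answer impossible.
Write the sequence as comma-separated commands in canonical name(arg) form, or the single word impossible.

key: running strafe(right, 2) before move(3) would end elsewhere — order is forced
t0: x=1 y=1 heading=up
[1] after move(3): x=1 y=4 heading=up
[2] after turn(right): x=1 y=4 heading=right
[3] after strafe(right, 2): x=1 y=2 heading=right
all 343 alternatives checked — unique.

move(3), turn(right), strafe(right, 2)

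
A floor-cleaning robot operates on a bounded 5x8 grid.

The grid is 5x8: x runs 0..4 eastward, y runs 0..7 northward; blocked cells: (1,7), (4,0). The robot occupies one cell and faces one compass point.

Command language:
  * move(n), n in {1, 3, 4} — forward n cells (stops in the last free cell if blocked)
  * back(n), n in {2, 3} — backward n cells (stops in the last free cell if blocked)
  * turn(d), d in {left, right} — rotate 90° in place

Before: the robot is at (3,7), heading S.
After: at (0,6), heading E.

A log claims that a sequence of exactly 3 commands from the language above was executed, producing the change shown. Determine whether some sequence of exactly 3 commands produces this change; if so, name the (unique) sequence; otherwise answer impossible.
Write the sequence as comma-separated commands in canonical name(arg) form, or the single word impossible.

move(1), turn(left), back(3)

key: order matters: swapping move(1) and back(3) lands elsewhere
t0: at (3,7), heading S
t=1 move(1) ⇒ at (3,6), heading S
t=2 turn(left) ⇒ at (3,6), heading E
t=3 back(3) ⇒ at (0,6), heading E
no rival 3-sequence matches.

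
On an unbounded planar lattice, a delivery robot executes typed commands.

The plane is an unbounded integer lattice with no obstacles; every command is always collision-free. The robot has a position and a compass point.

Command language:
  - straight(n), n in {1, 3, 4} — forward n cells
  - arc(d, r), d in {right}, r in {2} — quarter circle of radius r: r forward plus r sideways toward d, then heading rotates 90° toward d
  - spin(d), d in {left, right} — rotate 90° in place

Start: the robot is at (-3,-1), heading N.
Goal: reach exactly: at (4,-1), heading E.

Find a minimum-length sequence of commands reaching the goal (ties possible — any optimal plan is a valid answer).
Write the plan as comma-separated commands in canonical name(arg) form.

initial: at (-3,-1), heading N
t=1 spin(right) ⇒ at (-3,-1), heading E
t=2 straight(4) ⇒ at (1,-1), heading E
t=3 straight(3) ⇒ at (4,-1), heading E
no 2-step plan works, so 3 is optimal.

spin(right), straight(4), straight(3)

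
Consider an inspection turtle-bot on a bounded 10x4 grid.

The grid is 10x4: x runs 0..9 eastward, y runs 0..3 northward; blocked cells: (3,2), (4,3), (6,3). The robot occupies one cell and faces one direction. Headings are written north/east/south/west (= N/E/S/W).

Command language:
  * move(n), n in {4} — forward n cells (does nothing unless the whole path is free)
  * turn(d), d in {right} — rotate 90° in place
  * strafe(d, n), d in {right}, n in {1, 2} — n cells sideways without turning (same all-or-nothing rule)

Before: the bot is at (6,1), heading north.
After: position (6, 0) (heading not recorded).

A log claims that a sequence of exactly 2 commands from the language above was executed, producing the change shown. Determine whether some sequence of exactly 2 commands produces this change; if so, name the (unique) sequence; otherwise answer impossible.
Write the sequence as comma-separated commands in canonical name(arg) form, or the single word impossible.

key: running strafe(right, 1) before turn(right) would end elsewhere — order is forced
from: at (6,1), heading north
[1] after turn(right): at (6,1), heading east
[2] after strafe(right, 1): at (6,0), heading east
no other 2-command option fits: unique.

turn(right), strafe(right, 1)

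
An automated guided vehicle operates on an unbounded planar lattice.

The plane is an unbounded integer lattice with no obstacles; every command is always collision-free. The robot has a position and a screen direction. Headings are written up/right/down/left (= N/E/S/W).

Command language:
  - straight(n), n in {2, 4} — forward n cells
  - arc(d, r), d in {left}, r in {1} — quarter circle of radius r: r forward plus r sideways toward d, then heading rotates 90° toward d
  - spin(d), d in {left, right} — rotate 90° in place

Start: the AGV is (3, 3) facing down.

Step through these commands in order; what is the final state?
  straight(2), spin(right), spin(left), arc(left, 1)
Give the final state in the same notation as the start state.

(4, 0) facing right

start: (3, 3) facing down
1. straight(2) → (3, 1) facing down
2. spin(right) → (3, 1) facing left
3. spin(left) → (3, 1) facing down
4. arc(left, 1) → (4, 0) facing right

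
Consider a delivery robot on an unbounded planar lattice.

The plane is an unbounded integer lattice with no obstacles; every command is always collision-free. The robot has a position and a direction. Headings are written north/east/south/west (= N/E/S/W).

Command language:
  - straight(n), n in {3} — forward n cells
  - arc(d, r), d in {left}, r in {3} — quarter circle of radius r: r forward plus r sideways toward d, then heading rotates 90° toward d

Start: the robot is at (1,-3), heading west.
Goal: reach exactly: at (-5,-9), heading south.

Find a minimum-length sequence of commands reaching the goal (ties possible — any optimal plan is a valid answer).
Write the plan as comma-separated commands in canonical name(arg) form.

straight(3), arc(left, 3), straight(3)

start: at (1,-3), heading west
[1] after straight(3): at (-2,-3), heading west
[2] after arc(left, 3): at (-5,-6), heading south
[3] after straight(3): at (-5,-9), heading south
shorter routes all fall short; 3 is best.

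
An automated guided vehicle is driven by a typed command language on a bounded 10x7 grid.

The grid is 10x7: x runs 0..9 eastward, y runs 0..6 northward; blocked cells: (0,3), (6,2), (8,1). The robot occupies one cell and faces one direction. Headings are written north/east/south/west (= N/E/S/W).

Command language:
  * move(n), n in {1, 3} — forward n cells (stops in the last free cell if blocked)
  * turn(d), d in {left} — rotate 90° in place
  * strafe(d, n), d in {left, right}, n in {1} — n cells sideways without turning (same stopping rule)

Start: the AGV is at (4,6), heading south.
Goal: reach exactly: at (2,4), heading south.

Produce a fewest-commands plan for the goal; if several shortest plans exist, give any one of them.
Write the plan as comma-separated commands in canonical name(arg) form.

start: at (4,6), heading south
[1] after move(1): at (4,5), heading south
[2] after move(1): at (4,4), heading south
[3] after strafe(right, 1): at (3,4), heading south
[4] after strafe(right, 1): at (2,4), heading south
shorter routes all fall short; 4 is best.

move(1), move(1), strafe(right, 1), strafe(right, 1)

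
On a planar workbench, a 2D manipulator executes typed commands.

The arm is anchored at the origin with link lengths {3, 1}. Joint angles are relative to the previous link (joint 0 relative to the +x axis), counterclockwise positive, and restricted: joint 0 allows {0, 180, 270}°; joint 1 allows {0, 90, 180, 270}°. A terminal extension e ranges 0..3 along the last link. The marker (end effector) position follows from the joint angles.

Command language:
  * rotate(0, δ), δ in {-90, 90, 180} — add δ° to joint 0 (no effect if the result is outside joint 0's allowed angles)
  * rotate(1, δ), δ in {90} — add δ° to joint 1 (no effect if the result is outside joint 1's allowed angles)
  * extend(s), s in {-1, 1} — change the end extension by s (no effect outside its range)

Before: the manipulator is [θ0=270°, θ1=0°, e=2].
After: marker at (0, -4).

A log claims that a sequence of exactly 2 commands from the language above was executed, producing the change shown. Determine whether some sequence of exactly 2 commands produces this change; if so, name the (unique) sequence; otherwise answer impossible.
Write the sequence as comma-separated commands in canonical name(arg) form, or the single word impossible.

start: [θ0=270°, θ1=0°, e=2]
1. extend(-1) → [θ0=270°, θ1=0°, e=1]
2. extend(-1) → [θ0=270°, θ1=0°, e=0]
no other 2-command option fits: unique.

extend(-1), extend(-1)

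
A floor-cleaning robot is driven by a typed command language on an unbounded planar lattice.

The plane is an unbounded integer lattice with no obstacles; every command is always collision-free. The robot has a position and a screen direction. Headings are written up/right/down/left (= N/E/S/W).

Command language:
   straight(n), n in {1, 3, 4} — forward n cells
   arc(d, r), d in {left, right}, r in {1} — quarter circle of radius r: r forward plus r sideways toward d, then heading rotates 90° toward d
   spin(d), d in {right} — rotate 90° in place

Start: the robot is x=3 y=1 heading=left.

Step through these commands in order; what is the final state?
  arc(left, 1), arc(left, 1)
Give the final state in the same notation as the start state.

x=3 y=-1 heading=right

start: x=3 y=1 heading=left
t=1 arc(left, 1) ⇒ x=2 y=0 heading=down
t=2 arc(left, 1) ⇒ x=3 y=-1 heading=right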